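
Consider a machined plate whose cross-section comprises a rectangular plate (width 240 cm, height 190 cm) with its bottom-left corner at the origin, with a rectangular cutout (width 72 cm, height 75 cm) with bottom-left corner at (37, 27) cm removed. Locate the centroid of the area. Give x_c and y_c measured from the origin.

Part | A | x̄ᵢ | ȳᵢ | A·x̄ᵢ | A·ȳᵢ
plate | 45600.00 | 120.00 | 95.00 | 5472000.00 | 4332000.00
hole | -5400.00 | 73.00 | 64.50 | -394200.00 | -348300.00
Σ | 40200.00 |  |  | 5077800.00 | 3983700.00
x_c = 5077800.00 / 40200.00 = 126.31 cm
y_c = 3983700.00 / 40200.00 = 99.10 cm

x_c = 126.31 cm, y_c = 99.10 cm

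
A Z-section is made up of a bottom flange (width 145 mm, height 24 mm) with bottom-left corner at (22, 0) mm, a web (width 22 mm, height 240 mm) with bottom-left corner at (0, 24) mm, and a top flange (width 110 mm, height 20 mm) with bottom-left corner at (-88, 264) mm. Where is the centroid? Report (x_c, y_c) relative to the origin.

bottom flange: A = 145 × 24 = 3480.00, centroid at (94.50, 12.00).
web: A = 22 × 240 = 5280.00, centroid at (11.00, 144.00).
top flange: A = 110 × 20 = 2200.00, centroid at (-33.00, 274.00).
ΣA = 10960.00 mm²
ΣAx_c = (3480.00)(94.50) + (5280.00)(11.00) + (2200.00)(-33.00) = 314340.00 mm³
ΣAy_c = (3480.00)(12.00) + (5280.00)(144.00) + (2200.00)(274.00) = 1404880.00 mm³
x_c = 314340.00 / 10960.00 = 28.68 mm
y_c = 1404880.00 / 10960.00 = 128.18 mm

x_c = 28.68 mm, y_c = 128.18 mm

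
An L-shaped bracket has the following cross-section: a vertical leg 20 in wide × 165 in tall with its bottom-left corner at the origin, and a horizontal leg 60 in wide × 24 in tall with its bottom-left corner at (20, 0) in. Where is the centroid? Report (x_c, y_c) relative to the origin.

x_c = 22.15 in, y_c = 61.08 in

vertical leg: A = 20 × 165 = 3300.00, centroid at (10.00, 82.50).
horizontal leg: A = 60 × 24 = 1440.00, centroid at (50.00, 12.00).
ΣA = 4740.00 in², ΣAx_c = 105000.00 in³, ΣAy_c = 289530.00 in³.
x_c = 105000.00/4740.00 = 22.15 in; y_c = 289530.00/4740.00 = 61.08 in.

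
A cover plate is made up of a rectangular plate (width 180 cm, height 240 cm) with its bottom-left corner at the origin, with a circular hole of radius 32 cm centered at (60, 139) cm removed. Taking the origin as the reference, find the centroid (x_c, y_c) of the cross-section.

x_c = 92.41 cm, y_c = 118.47 cm

plate: A = 180 × 240 = 43200.00, centroid at (90.00, 120.00).
hole: A = −π·32² = -3216.99, centroid at (60.00, 139.00).
ΣA = 39983.01 cm²
ΣAx_c = (43200.00)(90.00) + (-3216.99)(60.00) = 3694980.55 cm³
ΣAy_c = (43200.00)(120.00) + (-3216.99)(139.00) = 4736838.27 cm³
x_c = 3694980.55 / 39983.01 = 92.41 cm
y_c = 4736838.27 / 39983.01 = 118.47 cm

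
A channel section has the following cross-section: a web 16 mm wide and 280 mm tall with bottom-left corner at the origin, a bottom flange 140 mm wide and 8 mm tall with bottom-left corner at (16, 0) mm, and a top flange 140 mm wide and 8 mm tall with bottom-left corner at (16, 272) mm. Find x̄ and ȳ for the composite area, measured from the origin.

x̄ = 34.00 mm, ȳ = 140.00 mm

web: A = 16 × 280 = 4480.00, centroid at (8.00, 140.00).
bottom flange: A = 140 × 8 = 1120.00, centroid at (86.00, 4.00).
top flange: A = 140 × 8 = 1120.00, centroid at (86.00, 276.00).
ΣA = 6720.00 mm²
ΣAx̄ = (4480.00)(8.00) + (1120.00)(86.00) + (1120.00)(86.00) = 228480.00 mm³
ΣAȳ = (4480.00)(140.00) + (1120.00)(4.00) + (1120.00)(276.00) = 940800.00 mm³
x̄ = 228480.00 / 6720.00 = 34.00 mm
ȳ = 940800.00 / 6720.00 = 140.00 mm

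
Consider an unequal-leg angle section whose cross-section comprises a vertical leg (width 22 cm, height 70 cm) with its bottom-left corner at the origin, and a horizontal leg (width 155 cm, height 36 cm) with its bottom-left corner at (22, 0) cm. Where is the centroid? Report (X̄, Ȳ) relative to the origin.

X̄ = 80.36 cm, Ȳ = 21.68 cm

Part | A | x̄ᵢ | ȳᵢ | A·x̄ᵢ | A·ȳᵢ
vertical leg | 1540.00 | 11.00 | 35.00 | 16940.00 | 53900.00
horizontal leg | 5580.00 | 99.50 | 18.00 | 555210.00 | 100440.00
Σ | 7120.00 |  |  | 572150.00 | 154340.00
X̄ = 572150.00 / 7120.00 = 80.36 cm
Ȳ = 154340.00 / 7120.00 = 21.68 cm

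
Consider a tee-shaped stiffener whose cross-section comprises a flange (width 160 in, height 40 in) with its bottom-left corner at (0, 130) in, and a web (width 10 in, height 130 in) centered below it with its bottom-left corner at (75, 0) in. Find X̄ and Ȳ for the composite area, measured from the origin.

X̄ = 80.00 in, Ȳ = 135.65 in

web: A = 10 × 130 = 1300.00, centroid at (80.00, 65.00).
flange: A = 160 × 40 = 6400.00, centroid at (80.00, 150.00).
ΣA = 7700.00 in²
ΣAX̄ = (1300.00)(80.00) + (6400.00)(80.00) = 616000.00 in³
ΣAȲ = (1300.00)(65.00) + (6400.00)(150.00) = 1044500.00 in³
X̄ = 616000.00 / 7700.00 = 80.00 in
Ȳ = 1044500.00 / 7700.00 = 135.65 in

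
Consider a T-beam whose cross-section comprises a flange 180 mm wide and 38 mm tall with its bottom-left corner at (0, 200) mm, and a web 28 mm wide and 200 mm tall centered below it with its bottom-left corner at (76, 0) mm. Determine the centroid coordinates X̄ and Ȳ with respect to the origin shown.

X̄ = 90.00 mm, Ȳ = 165.43 mm

Part | A | x̄ᵢ | ȳᵢ | A·x̄ᵢ | A·ȳᵢ
web | 5600.00 | 90.00 | 100.00 | 504000.00 | 560000.00
flange | 6840.00 | 90.00 | 219.00 | 615600.00 | 1497960.00
Σ | 12440.00 |  |  | 1119600.00 | 2057960.00
X̄ = 1119600.00 / 12440.00 = 90.00 mm
Ȳ = 2057960.00 / 12440.00 = 165.43 mm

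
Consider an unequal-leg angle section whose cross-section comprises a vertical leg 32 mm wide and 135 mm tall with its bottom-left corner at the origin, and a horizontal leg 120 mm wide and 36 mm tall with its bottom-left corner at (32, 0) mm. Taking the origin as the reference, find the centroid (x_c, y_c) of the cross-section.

vertical leg: A = 32 × 135 = 4320.00, centroid at (16.00, 67.50).
horizontal leg: A = 120 × 36 = 4320.00, centroid at (92.00, 18.00).
ΣA = 8640.00 mm²
ΣAx_c = (4320.00)(16.00) + (4320.00)(92.00) = 466560.00 mm³
ΣAy_c = (4320.00)(67.50) + (4320.00)(18.00) = 369360.00 mm³
x_c = 466560.00 / 8640.00 = 54.00 mm
y_c = 369360.00 / 8640.00 = 42.75 mm

x_c = 54.00 mm, y_c = 42.75 mm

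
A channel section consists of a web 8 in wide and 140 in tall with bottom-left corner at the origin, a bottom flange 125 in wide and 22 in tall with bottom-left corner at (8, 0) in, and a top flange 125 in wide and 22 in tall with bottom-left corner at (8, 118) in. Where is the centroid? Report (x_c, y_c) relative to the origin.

x_c = 59.25 in, y_c = 70.00 in

Part | A | x̄ᵢ | ȳᵢ | A·x̄ᵢ | A·ȳᵢ
web | 1120.00 | 4.00 | 70.00 | 4480.00 | 78400.00
bottom flange | 2750.00 | 70.50 | 11.00 | 193875.00 | 30250.00
top flange | 2750.00 | 70.50 | 129.00 | 193875.00 | 354750.00
Σ | 6620.00 |  |  | 392230.00 | 463400.00
x_c = 392230.00 / 6620.00 = 59.25 in
y_c = 463400.00 / 6620.00 = 70.00 in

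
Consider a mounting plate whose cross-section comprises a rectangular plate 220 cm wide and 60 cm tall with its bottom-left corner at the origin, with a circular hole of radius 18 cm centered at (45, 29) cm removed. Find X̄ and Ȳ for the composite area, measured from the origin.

X̄ = 115.43 cm, Ȳ = 30.08 cm

plate: A = 220 × 60 = 13200.00, centroid at (110.00, 30.00).
hole: A = −π·18² = -1017.88, centroid at (45.00, 29.00).
ΣA = 12182.12 cm²
ΣAX̄ = (13200.00)(110.00) + (-1017.88)(45.00) = 1406195.58 cm³
ΣAȲ = (13200.00)(30.00) + (-1017.88)(29.00) = 366481.60 cm³
X̄ = 1406195.58 / 12182.12 = 115.43 cm
Ȳ = 366481.60 / 12182.12 = 30.08 cm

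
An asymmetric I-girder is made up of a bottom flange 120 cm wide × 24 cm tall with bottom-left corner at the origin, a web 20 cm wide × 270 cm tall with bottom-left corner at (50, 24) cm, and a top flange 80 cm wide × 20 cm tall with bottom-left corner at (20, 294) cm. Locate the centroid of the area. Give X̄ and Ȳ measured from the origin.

X̄ = 60.00 cm, Ȳ = 139.63 cm

bottom flange: A = 120 × 24 = 2880.00, centroid at (60.00, 12.00).
web: A = 20 × 270 = 5400.00, centroid at (60.00, 159.00).
top flange: A = 80 × 20 = 1600.00, centroid at (60.00, 304.00).
ΣA = 9880.00 cm²
ΣAX̄ = (2880.00)(60.00) + (5400.00)(60.00) + (1600.00)(60.00) = 592800.00 cm³
ΣAȲ = (2880.00)(12.00) + (5400.00)(159.00) + (1600.00)(304.00) = 1379560.00 cm³
X̄ = 592800.00 / 9880.00 = 60.00 cm
Ȳ = 1379560.00 / 9880.00 = 139.63 cm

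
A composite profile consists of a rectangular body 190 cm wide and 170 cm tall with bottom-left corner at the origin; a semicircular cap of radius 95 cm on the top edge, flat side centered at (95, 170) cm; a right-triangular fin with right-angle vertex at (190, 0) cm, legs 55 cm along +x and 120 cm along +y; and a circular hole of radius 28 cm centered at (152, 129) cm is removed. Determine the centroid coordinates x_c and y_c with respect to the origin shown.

x_c = 99.94 cm, y_c = 117.12 cm

rectangular body: A = 190 × 170 = 32300.00, centroid at (95.00, 85.00).
semicircular top: A = ½π·95² = 14176.44, centroid at (95.00, 210.32).
triangular fin: A = ½·55·120 = 3300.00, centroid at (208.33, 40.00).
hole: A = −π·28² = -2463.01, centroid at (152.00, 129.00).
ΣA = 47313.43 cm²
ΣAx_c = (32300.00)(95.00) + (14176.44)(95.00) + (3300.00)(208.33) + (-2463.01)(152.00) = 4728384.19 cm³
ΣAy_c = (32300.00)(85.00) + (14176.44)(210.32) + (3300.00)(40.00) + (-2463.01)(129.00) = 5541349.48 cm³
x_c = 4728384.19 / 47313.43 = 99.94 cm
y_c = 5541349.48 / 47313.43 = 117.12 cm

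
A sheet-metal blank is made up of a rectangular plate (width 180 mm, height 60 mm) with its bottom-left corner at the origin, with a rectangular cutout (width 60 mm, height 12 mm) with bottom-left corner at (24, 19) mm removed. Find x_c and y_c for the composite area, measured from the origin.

x_c = 92.57 mm, y_c = 30.36 mm

Part | A | x̄ᵢ | ȳᵢ | A·x̄ᵢ | A·ȳᵢ
plate | 10800.00 | 90.00 | 30.00 | 972000.00 | 324000.00
hole | -720.00 | 54.00 | 25.00 | -38880.00 | -18000.00
Σ | 10080.00 |  |  | 933120.00 | 306000.00
x_c = 933120.00 / 10080.00 = 92.57 mm
y_c = 306000.00 / 10080.00 = 30.36 mm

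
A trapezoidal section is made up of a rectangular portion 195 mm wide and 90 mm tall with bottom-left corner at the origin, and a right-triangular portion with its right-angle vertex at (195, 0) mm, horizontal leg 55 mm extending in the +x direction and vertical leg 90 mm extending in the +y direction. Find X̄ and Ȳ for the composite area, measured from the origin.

Part | A | x̄ᵢ | ȳᵢ | A·x̄ᵢ | A·ȳᵢ
rectangular portion | 17550.00 | 97.50 | 45.00 | 1711125.00 | 789750.00
triangular portion | 2475.00 | 213.33 | 30.00 | 528000.00 | 74250.00
Σ | 20025.00 |  |  | 2239125.00 | 864000.00
X̄ = 2239125.00 / 20025.00 = 111.82 mm
Ȳ = 864000.00 / 20025.00 = 43.15 mm

X̄ = 111.82 mm, Ȳ = 43.15 mm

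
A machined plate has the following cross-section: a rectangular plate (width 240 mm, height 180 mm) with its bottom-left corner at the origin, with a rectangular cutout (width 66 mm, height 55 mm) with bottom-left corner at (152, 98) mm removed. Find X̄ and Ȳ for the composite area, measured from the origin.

X̄ = 114.04 mm, Ȳ = 86.74 mm

Part | A | x̄ᵢ | ȳᵢ | A·x̄ᵢ | A·ȳᵢ
plate | 43200.00 | 120.00 | 90.00 | 5184000.00 | 3888000.00
hole | -3630.00 | 185.00 | 125.50 | -671550.00 | -455565.00
Σ | 39570.00 |  |  | 4512450.00 | 3432435.00
X̄ = 4512450.00 / 39570.00 = 114.04 mm
Ȳ = 3432435.00 / 39570.00 = 86.74 mm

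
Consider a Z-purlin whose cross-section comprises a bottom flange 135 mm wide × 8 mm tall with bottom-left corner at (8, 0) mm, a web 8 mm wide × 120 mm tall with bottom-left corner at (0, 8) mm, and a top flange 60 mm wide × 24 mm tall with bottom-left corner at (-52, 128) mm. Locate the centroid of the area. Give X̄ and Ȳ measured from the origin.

X̄ = 15.43 mm, Ȳ = 77.93 mm

Part | A | x̄ᵢ | ȳᵢ | A·x̄ᵢ | A·ȳᵢ
bottom flange | 1080.00 | 75.50 | 4.00 | 81540.00 | 4320.00
web | 960.00 | 4.00 | 68.00 | 3840.00 | 65280.00
top flange | 1440.00 | -22.00 | 140.00 | -31680.00 | 201600.00
Σ | 3480.00 |  |  | 53700.00 | 271200.00
X̄ = 53700.00 / 3480.00 = 15.43 mm
Ȳ = 271200.00 / 3480.00 = 77.93 mm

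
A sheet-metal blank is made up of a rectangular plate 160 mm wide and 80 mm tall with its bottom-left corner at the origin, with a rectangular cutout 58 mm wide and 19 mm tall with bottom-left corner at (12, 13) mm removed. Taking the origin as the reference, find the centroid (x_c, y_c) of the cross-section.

plate: A = 160 × 80 = 12800.00, centroid at (80.00, 40.00).
hole: A = −(58 × 19) = -1102.00, centroid at (41.00, 22.50).
ΣA = 11698.00 mm²
ΣAx_c = (12800.00)(80.00) + (-1102.00)(41.00) = 978818.00 mm³
ΣAy_c = (12800.00)(40.00) + (-1102.00)(22.50) = 487205.00 mm³
x_c = 978818.00 / 11698.00 = 83.67 mm
y_c = 487205.00 / 11698.00 = 41.65 mm

x_c = 83.67 mm, y_c = 41.65 mm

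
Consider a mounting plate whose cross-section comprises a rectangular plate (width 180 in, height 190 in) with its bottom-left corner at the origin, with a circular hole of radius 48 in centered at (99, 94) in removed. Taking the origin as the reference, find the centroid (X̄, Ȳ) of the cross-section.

X̄ = 87.58 in, Ȳ = 95.27 in

Part | A | x̄ᵢ | ȳᵢ | A·x̄ᵢ | A·ȳᵢ
plate | 34200.00 | 90.00 | 95.00 | 3078000.00 | 3249000.00
hole | -7238.23 | 99.00 | 94.00 | -716584.72 | -680393.57
Σ | 26961.77 |  |  | 2361415.28 | 2568606.43
X̄ = 2361415.28 / 26961.77 = 87.58 in
Ȳ = 2568606.43 / 26961.77 = 95.27 in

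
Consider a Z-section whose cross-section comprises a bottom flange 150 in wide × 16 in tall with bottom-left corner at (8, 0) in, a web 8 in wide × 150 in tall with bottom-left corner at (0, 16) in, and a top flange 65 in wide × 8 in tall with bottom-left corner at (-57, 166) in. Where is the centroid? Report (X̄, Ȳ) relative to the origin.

bottom flange: A = 150 × 16 = 2400.00, centroid at (83.00, 8.00).
web: A = 8 × 150 = 1200.00, centroid at (4.00, 91.00).
top flange: A = 65 × 8 = 520.00, centroid at (-24.50, 170.00).
ΣA = 4120.00 in², ΣAX̄ = 191260.00 in³, ΣAȲ = 216800.00 in³.
X̄ = 191260.00/4120.00 = 46.42 in; Ȳ = 216800.00/4120.00 = 52.62 in.

X̄ = 46.42 in, Ȳ = 52.62 in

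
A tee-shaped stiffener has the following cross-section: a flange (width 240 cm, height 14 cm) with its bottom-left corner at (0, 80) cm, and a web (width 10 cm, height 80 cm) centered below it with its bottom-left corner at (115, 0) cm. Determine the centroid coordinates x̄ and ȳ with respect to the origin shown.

x̄ = 120.00 cm, ȳ = 77.96 cm

web: A = 10 × 80 = 800.00, centroid at (120.00, 40.00).
flange: A = 240 × 14 = 3360.00, centroid at (120.00, 87.00).
ΣA = 4160.00 cm²
ΣAx̄ = (800.00)(120.00) + (3360.00)(120.00) = 499200.00 cm³
ΣAȳ = (800.00)(40.00) + (3360.00)(87.00) = 324320.00 cm³
x̄ = 499200.00 / 4160.00 = 120.00 cm
ȳ = 324320.00 / 4160.00 = 77.96 cm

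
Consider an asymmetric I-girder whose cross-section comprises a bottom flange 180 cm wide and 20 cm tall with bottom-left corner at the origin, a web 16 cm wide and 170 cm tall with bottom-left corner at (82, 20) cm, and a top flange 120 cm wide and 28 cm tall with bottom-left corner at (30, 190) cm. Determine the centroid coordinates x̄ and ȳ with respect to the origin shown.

x̄ = 90.00 cm, ȳ = 104.03 cm

bottom flange: A = 180 × 20 = 3600.00, centroid at (90.00, 10.00).
web: A = 16 × 170 = 2720.00, centroid at (90.00, 105.00).
top flange: A = 120 × 28 = 3360.00, centroid at (90.00, 204.00).
ΣA = 9680.00 cm²
ΣAx̄ = (3600.00)(90.00) + (2720.00)(90.00) + (3360.00)(90.00) = 871200.00 cm³
ΣAȳ = (3600.00)(10.00) + (2720.00)(105.00) + (3360.00)(204.00) = 1007040.00 cm³
x̄ = 871200.00 / 9680.00 = 90.00 cm
ȳ = 1007040.00 / 9680.00 = 104.03 cm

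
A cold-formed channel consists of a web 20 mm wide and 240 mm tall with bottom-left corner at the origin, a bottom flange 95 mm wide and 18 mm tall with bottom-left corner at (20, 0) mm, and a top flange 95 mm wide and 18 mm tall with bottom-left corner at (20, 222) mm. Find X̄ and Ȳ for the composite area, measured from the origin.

web: A = 20 × 240 = 4800.00, centroid at (10.00, 120.00).
bottom flange: A = 95 × 18 = 1710.00, centroid at (67.50, 9.00).
top flange: A = 95 × 18 = 1710.00, centroid at (67.50, 231.00).
ΣA = 8220.00 mm²
ΣAX̄ = (4800.00)(10.00) + (1710.00)(67.50) + (1710.00)(67.50) = 278850.00 mm³
ΣAȲ = (4800.00)(120.00) + (1710.00)(9.00) + (1710.00)(231.00) = 986400.00 mm³
X̄ = 278850.00 / 8220.00 = 33.92 mm
Ȳ = 986400.00 / 8220.00 = 120.00 mm

X̄ = 33.92 mm, Ȳ = 120.00 mm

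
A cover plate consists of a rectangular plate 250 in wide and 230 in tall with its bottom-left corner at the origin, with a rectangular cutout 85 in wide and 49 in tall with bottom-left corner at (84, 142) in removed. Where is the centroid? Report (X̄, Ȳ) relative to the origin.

Part | A | x̄ᵢ | ȳᵢ | A·x̄ᵢ | A·ȳᵢ
plate | 57500.00 | 125.00 | 115.00 | 7187500.00 | 6612500.00
hole | -4165.00 | 126.50 | 166.50 | -526872.50 | -693472.50
Σ | 53335.00 |  |  | 6660627.50 | 5919027.50
X̄ = 6660627.50 / 53335.00 = 124.88 in
Ȳ = 5919027.50 / 53335.00 = 110.98 in

X̄ = 124.88 in, Ȳ = 110.98 in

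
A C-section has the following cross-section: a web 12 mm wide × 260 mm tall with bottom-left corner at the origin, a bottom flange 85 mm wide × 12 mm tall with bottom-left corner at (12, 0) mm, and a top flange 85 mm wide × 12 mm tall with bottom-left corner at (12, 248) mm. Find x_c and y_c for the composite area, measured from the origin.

web: A = 12 × 260 = 3120.00, centroid at (6.00, 130.00).
bottom flange: A = 85 × 12 = 1020.00, centroid at (54.50, 6.00).
top flange: A = 85 × 12 = 1020.00, centroid at (54.50, 254.00).
ΣA = 5160.00 mm²
ΣAx_c = (3120.00)(6.00) + (1020.00)(54.50) + (1020.00)(54.50) = 129900.00 mm³
ΣAy_c = (3120.00)(130.00) + (1020.00)(6.00) + (1020.00)(254.00) = 670800.00 mm³
x_c = 129900.00 / 5160.00 = 25.17 mm
y_c = 670800.00 / 5160.00 = 130.00 mm

x_c = 25.17 mm, y_c = 130.00 mm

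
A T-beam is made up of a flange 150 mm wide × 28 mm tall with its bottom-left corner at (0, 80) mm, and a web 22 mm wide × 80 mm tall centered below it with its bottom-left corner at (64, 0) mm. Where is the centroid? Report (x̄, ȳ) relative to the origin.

Part | A | x̄ᵢ | ȳᵢ | A·x̄ᵢ | A·ȳᵢ
web | 1760.00 | 75.00 | 40.00 | 132000.00 | 70400.00
flange | 4200.00 | 75.00 | 94.00 | 315000.00 | 394800.00
Σ | 5960.00 |  |  | 447000.00 | 465200.00
x̄ = 447000.00 / 5960.00 = 75.00 mm
ȳ = 465200.00 / 5960.00 = 78.05 mm

x̄ = 75.00 mm, ȳ = 78.05 mm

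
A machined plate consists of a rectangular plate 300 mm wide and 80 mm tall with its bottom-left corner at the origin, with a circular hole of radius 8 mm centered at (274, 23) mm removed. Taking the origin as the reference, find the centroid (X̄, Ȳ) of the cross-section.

X̄ = 148.95 mm, Ȳ = 40.14 mm

Part | A | x̄ᵢ | ȳᵢ | A·x̄ᵢ | A·ȳᵢ
plate | 24000.00 | 150.00 | 40.00 | 3600000.00 | 960000.00
hole | -201.06 | 274.00 | 23.00 | -55090.97 | -4624.42
Σ | 23798.94 |  |  | 3544909.03 | 955375.58
X̄ = 3544909.03 / 23798.94 = 148.95 mm
Ȳ = 955375.58 / 23798.94 = 40.14 mm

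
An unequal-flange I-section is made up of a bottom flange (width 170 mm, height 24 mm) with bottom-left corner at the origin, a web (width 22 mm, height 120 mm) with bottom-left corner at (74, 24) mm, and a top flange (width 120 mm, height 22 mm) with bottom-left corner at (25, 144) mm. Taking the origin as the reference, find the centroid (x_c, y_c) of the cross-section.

Part | A | x̄ᵢ | ȳᵢ | A·x̄ᵢ | A·ȳᵢ
bottom flange | 4080.00 | 85.00 | 12.00 | 346800.00 | 48960.00
web | 2640.00 | 85.00 | 84.00 | 224400.00 | 221760.00
top flange | 2640.00 | 85.00 | 155.00 | 224400.00 | 409200.00
Σ | 9360.00 |  |  | 795600.00 | 679920.00
x_c = 795600.00 / 9360.00 = 85.00 mm
y_c = 679920.00 / 9360.00 = 72.64 mm

x_c = 85.00 mm, y_c = 72.64 mm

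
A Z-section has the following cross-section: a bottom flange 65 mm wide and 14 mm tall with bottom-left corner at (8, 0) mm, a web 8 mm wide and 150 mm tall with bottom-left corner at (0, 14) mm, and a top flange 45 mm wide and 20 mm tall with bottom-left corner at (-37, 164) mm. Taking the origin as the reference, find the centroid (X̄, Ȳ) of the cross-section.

bottom flange: A = 65 × 14 = 910.00, centroid at (40.50, 7.00).
web: A = 8 × 150 = 1200.00, centroid at (4.00, 89.00).
top flange: A = 45 × 20 = 900.00, centroid at (-14.50, 174.00).
ΣA = 3010.00 mm²
ΣAX̄ = (910.00)(40.50) + (1200.00)(4.00) + (900.00)(-14.50) = 28605.00 mm³
ΣAȲ = (910.00)(7.00) + (1200.00)(89.00) + (900.00)(174.00) = 269770.00 mm³
X̄ = 28605.00 / 3010.00 = 9.50 mm
Ȳ = 269770.00 / 3010.00 = 89.62 mm

X̄ = 9.50 mm, Ȳ = 89.62 mm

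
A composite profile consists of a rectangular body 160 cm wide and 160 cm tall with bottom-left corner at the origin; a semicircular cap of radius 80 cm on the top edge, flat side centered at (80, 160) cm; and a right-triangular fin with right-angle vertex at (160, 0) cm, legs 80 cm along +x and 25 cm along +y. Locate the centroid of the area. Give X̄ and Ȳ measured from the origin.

rectangular body: A = 160 × 160 = 25600.00, centroid at (80.00, 80.00).
semicircular top: A = ½π·80² = 10053.10, centroid at (80.00, 193.95).
triangular fin: A = ½·80·25 = 1000.00, centroid at (186.67, 8.33).
ΣA = 36653.10 cm²
ΣAX̄ = (25600.00)(80.00) + (10053.10)(80.00) + (1000.00)(186.67) = 3038914.39 cm³
ΣAȲ = (25600.00)(80.00) + (10053.10)(193.95) + (1000.00)(8.33) = 4006162.11 cm³
X̄ = 3038914.39 / 36653.10 = 82.91 cm
Ȳ = 4006162.11 / 36653.10 = 109.30 cm

X̄ = 82.91 cm, Ȳ = 109.30 cm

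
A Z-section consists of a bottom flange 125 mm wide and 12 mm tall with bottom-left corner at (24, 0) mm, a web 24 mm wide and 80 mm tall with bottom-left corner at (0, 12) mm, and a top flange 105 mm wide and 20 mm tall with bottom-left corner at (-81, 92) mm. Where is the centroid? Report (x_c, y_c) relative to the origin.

Part | A | x̄ᵢ | ȳᵢ | A·x̄ᵢ | A·ȳᵢ
bottom flange | 1500.00 | 86.50 | 6.00 | 129750.00 | 9000.00
web | 1920.00 | 12.00 | 52.00 | 23040.00 | 99840.00
top flange | 2100.00 | -28.50 | 102.00 | -59850.00 | 214200.00
Σ | 5520.00 |  |  | 92940.00 | 323040.00
x_c = 92940.00 / 5520.00 = 16.84 mm
y_c = 323040.00 / 5520.00 = 58.52 mm

x_c = 16.84 mm, y_c = 58.52 mm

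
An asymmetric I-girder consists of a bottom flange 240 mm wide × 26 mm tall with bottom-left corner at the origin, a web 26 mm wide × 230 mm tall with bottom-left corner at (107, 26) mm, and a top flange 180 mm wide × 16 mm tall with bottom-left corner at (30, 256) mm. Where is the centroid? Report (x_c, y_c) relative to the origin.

Part | A | x̄ᵢ | ȳᵢ | A·x̄ᵢ | A·ȳᵢ
bottom flange | 6240.00 | 120.00 | 13.00 | 748800.00 | 81120.00
web | 5980.00 | 120.00 | 141.00 | 717600.00 | 843180.00
top flange | 2880.00 | 120.00 | 264.00 | 345600.00 | 760320.00
Σ | 15100.00 |  |  | 1812000.00 | 1684620.00
x_c = 1812000.00 / 15100.00 = 120.00 mm
y_c = 1684620.00 / 15100.00 = 111.56 mm

x_c = 120.00 mm, y_c = 111.56 mm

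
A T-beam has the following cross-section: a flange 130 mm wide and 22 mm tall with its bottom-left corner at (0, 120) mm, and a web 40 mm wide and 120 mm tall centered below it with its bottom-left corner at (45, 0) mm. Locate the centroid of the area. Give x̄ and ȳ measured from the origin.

x̄ = 65.00 mm, ȳ = 86.51 mm

Part | A | x̄ᵢ | ȳᵢ | A·x̄ᵢ | A·ȳᵢ
web | 4800.00 | 65.00 | 60.00 | 312000.00 | 288000.00
flange | 2860.00 | 65.00 | 131.00 | 185900.00 | 374660.00
Σ | 7660.00 |  |  | 497900.00 | 662660.00
x̄ = 497900.00 / 7660.00 = 65.00 mm
ȳ = 662660.00 / 7660.00 = 86.51 mm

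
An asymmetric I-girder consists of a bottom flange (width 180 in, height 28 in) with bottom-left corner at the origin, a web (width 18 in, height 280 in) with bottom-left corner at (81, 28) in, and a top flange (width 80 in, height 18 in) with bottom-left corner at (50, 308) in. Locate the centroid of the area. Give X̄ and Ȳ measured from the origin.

X̄ = 90.00 in, Ȳ = 119.25 in

Part | A | x̄ᵢ | ȳᵢ | A·x̄ᵢ | A·ȳᵢ
bottom flange | 5040.00 | 90.00 | 14.00 | 453600.00 | 70560.00
web | 5040.00 | 90.00 | 168.00 | 453600.00 | 846720.00
top flange | 1440.00 | 90.00 | 317.00 | 129600.00 | 456480.00
Σ | 11520.00 |  |  | 1036800.00 | 1373760.00
X̄ = 1036800.00 / 11520.00 = 90.00 in
Ȳ = 1373760.00 / 11520.00 = 119.25 in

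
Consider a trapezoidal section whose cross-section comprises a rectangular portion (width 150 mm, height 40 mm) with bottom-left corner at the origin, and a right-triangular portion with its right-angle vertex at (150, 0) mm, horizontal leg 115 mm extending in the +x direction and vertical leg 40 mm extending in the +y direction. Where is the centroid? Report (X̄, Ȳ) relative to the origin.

rectangular portion: A = 150 × 40 = 6000.00, centroid at (75.00, 20.00).
triangular portion: A = ½·115·40 = 2300.00, centroid at (188.33, 13.33).
ΣA = 8300.00 mm²
ΣAX̄ = (6000.00)(75.00) + (2300.00)(188.33) = 883166.67 mm³
ΣAȲ = (6000.00)(20.00) + (2300.00)(13.33) = 150666.67 mm³
X̄ = 883166.67 / 8300.00 = 106.41 mm
Ȳ = 150666.67 / 8300.00 = 18.15 mm

X̄ = 106.41 mm, Ȳ = 18.15 mm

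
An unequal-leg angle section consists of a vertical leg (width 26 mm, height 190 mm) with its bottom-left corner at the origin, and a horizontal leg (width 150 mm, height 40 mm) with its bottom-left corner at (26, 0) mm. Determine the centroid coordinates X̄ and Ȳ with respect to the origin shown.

X̄ = 61.26 mm, Ȳ = 53.87 mm

vertical leg: A = 26 × 190 = 4940.00, centroid at (13.00, 95.00).
horizontal leg: A = 150 × 40 = 6000.00, centroid at (101.00, 20.00).
ΣA = 10940.00 mm²
ΣAX̄ = (4940.00)(13.00) + (6000.00)(101.00) = 670220.00 mm³
ΣAȲ = (4940.00)(95.00) + (6000.00)(20.00) = 589300.00 mm³
X̄ = 670220.00 / 10940.00 = 61.26 mm
Ȳ = 589300.00 / 10940.00 = 53.87 mm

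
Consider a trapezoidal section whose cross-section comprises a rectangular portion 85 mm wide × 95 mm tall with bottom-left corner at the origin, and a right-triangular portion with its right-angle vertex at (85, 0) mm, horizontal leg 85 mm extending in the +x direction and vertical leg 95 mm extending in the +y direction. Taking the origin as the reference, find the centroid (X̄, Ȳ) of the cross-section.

rectangular portion: A = 85 × 95 = 8075.00, centroid at (42.50, 47.50).
triangular portion: A = ½·85·95 = 4037.50, centroid at (113.33, 31.67).
ΣA = 12112.50 mm², ΣAX̄ = 800770.83 mm³, ΣAȲ = 511416.67 mm³.
X̄ = 800770.83/12112.50 = 66.11 mm; Ȳ = 511416.67/12112.50 = 42.22 mm.

X̄ = 66.11 mm, Ȳ = 42.22 mm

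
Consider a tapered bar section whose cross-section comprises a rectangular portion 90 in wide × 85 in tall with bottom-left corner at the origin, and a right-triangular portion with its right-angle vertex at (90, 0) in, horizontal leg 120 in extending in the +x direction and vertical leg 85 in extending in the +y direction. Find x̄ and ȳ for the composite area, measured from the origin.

x̄ = 79.00 in, ȳ = 36.83 in

rectangular portion: A = 90 × 85 = 7650.00, centroid at (45.00, 42.50).
triangular portion: A = ½·120·85 = 5100.00, centroid at (130.00, 28.33).
ΣA = 12750.00 in², ΣAx̄ = 1007250.00 in³, ΣAȳ = 469625.00 in³.
x̄ = 1007250.00/12750.00 = 79.00 in; ȳ = 469625.00/12750.00 = 36.83 in.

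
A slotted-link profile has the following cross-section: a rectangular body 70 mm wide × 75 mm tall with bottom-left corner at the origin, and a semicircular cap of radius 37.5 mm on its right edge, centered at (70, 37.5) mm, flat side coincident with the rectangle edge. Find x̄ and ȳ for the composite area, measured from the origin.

rectangular body: A = 70 × 75 = 5250.00, centroid at (35.00, 37.50).
semicircular end: A = ½π·37.5² = 2208.93, centroid at (85.92, 37.50).
ΣA = 7458.93 mm², ΣAx̄ = 373531.51 mm³, ΣAȳ = 279709.96 mm³.
x̄ = 373531.51/7458.93 = 50.08 mm; ȳ = 279709.96/7458.93 = 37.50 mm.

x̄ = 50.08 mm, ȳ = 37.50 mm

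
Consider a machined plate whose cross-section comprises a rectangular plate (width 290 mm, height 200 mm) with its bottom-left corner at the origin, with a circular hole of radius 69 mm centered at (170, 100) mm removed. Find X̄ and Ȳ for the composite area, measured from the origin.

Part | A | x̄ᵢ | ȳᵢ | A·x̄ᵢ | A·ȳᵢ
plate | 58000.00 | 145.00 | 100.00 | 8410000.00 | 5800000.00
hole | -14957.12 | 170.00 | 100.00 | -2542710.85 | -1495712.26
Σ | 43042.88 |  |  | 5867289.15 | 4304287.74
X̄ = 5867289.15 / 43042.88 = 136.31 mm
Ȳ = 4304287.74 / 43042.88 = 100.00 mm

X̄ = 136.31 mm, Ȳ = 100.00 mm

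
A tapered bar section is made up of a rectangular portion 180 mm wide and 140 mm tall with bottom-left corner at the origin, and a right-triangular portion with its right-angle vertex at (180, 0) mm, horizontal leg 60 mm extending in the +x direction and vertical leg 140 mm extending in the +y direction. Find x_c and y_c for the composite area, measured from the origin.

Part | A | x̄ᵢ | ȳᵢ | A·x̄ᵢ | A·ȳᵢ
rectangular portion | 25200.00 | 90.00 | 70.00 | 2268000.00 | 1764000.00
triangular portion | 4200.00 | 200.00 | 46.67 | 840000.00 | 196000.00
Σ | 29400.00 |  |  | 3108000.00 | 1960000.00
x_c = 3108000.00 / 29400.00 = 105.71 mm
y_c = 1960000.00 / 29400.00 = 66.67 mm

x_c = 105.71 mm, y_c = 66.67 mm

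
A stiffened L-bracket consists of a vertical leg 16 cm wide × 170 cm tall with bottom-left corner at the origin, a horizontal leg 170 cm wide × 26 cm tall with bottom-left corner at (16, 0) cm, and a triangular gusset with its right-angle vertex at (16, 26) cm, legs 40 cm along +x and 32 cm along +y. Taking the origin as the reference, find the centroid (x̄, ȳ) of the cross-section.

x̄ = 62.59 cm, ȳ = 40.12 cm

Part | A | x̄ᵢ | ȳᵢ | A·x̄ᵢ | A·ȳᵢ
vertical leg | 2720.00 | 8.00 | 85.00 | 21760.00 | 231200.00
horizontal leg | 4420.00 | 101.00 | 13.00 | 446420.00 | 57460.00
gusset | 640.00 | 29.33 | 36.67 | 18773.33 | 23466.67
Σ | 7780.00 |  |  | 486953.33 | 312126.67
x̄ = 486953.33 / 7780.00 = 62.59 cm
ȳ = 312126.67 / 7780.00 = 40.12 cm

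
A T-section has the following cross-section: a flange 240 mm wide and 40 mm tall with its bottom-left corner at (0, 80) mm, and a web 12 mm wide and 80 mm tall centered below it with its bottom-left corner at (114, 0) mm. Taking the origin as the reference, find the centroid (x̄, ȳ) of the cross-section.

web: A = 12 × 80 = 960.00, centroid at (120.00, 40.00).
flange: A = 240 × 40 = 9600.00, centroid at (120.00, 100.00).
ΣA = 10560.00 mm², ΣAx̄ = 1267200.00 mm³, ΣAȳ = 998400.00 mm³.
x̄ = 1267200.00/10560.00 = 120.00 mm; ȳ = 998400.00/10560.00 = 94.55 mm.

x̄ = 120.00 mm, ȳ = 94.55 mm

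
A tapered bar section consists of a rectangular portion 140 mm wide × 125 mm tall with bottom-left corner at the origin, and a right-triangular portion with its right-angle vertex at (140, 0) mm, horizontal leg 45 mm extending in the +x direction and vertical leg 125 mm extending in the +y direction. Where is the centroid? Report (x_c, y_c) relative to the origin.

rectangular portion: A = 140 × 125 = 17500.00, centroid at (70.00, 62.50).
triangular portion: A = ½·45·125 = 2812.50, centroid at (155.00, 41.67).
ΣA = 20312.50 mm²
ΣAx_c = (17500.00)(70.00) + (2812.50)(155.00) = 1660937.50 mm³
ΣAy_c = (17500.00)(62.50) + (2812.50)(41.67) = 1210937.50 mm³
x_c = 1660937.50 / 20312.50 = 81.77 mm
y_c = 1210937.50 / 20312.50 = 59.62 mm

x_c = 81.77 mm, y_c = 59.62 mm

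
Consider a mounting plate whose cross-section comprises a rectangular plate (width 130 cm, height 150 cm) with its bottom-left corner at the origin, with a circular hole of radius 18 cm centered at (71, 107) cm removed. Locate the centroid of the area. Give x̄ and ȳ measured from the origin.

plate: A = 130 × 150 = 19500.00, centroid at (65.00, 75.00).
hole: A = −π·18² = -1017.88, centroid at (71.00, 107.00).
ΣA = 18482.12 cm², ΣAx̄ = 1195230.80 cm³, ΣAȳ = 1353587.27 cm³.
x̄ = 1195230.80/18482.12 = 64.67 cm; ȳ = 1353587.27/18482.12 = 73.24 cm.

x̄ = 64.67 cm, ȳ = 73.24 cm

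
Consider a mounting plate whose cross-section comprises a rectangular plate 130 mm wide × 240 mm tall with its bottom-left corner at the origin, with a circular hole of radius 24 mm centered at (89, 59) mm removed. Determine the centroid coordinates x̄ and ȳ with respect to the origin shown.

x̄ = 63.52 mm, ȳ = 123.76 mm

plate: A = 130 × 240 = 31200.00, centroid at (65.00, 120.00).
hole: A = −π·24² = -1809.56, centroid at (89.00, 59.00).
ΣA = 29390.44 mm²
ΣAx̄ = (31200.00)(65.00) + (-1809.56)(89.00) = 1866949.39 mm³
ΣAȳ = (31200.00)(120.00) + (-1809.56)(59.00) = 3637236.12 mm³
x̄ = 1866949.39 / 29390.44 = 63.52 mm
ȳ = 3637236.12 / 29390.44 = 123.76 mm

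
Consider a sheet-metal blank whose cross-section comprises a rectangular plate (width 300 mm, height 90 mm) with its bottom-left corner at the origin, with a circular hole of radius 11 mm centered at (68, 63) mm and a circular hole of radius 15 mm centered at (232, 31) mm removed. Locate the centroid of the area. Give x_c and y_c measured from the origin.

plate: A = 300 × 90 = 27000.00, centroid at (150.00, 45.00).
hole 1: A = −π·11² = -380.13, centroid at (68.00, 63.00).
hole 2: A = −π·15² = -706.86, centroid at (232.00, 31.00).
ΣA = 25913.01 mm²
ΣAx_c = (27000.00)(150.00) + (-380.13)(68.00) + (-706.86)(232.00) = 3860159.84 mm³
ΣAy_c = (27000.00)(45.00) + (-380.13)(63.00) + (-706.86)(31.00) = 1169139.03 mm³
x_c = 3860159.84 / 25913.01 = 148.97 mm
y_c = 1169139.03 / 25913.01 = 45.12 mm

x_c = 148.97 mm, y_c = 45.12 mm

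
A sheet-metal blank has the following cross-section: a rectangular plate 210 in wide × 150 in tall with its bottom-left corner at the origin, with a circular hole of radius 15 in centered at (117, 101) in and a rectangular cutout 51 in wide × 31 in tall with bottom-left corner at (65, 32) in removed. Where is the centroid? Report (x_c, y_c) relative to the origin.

plate: A = 210 × 150 = 31500.00, centroid at (105.00, 75.00).
hole 1: A = −π·15² = -706.86, centroid at (117.00, 101.00).
hole 2: A = −(51 × 31) = -1581.00, centroid at (90.50, 47.50).
ΣA = 29212.14 in², ΣAx_c = 3081717.07 in³, ΣAy_c = 2216009.81 in³.
x_c = 3081717.07/29212.14 = 105.49 in; y_c = 2216009.81/29212.14 = 75.86 in.

x_c = 105.49 in, y_c = 75.86 in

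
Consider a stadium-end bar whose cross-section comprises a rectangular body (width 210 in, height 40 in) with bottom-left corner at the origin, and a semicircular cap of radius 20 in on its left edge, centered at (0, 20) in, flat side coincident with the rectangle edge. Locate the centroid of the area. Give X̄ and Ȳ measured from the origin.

rectangular body: A = 210 × 40 = 8400.00, centroid at (105.00, 20.00).
semicircular end: A = ½π·20² = 628.32, centroid at (-8.49, 20.00).
ΣA = 9028.32 in², ΣAX̄ = 876666.67 in³, ΣAȲ = 180566.37 in³.
X̄ = 876666.67/9028.32 = 97.10 in; Ȳ = 180566.37/9028.32 = 20.00 in.

X̄ = 97.10 in, Ȳ = 20.00 in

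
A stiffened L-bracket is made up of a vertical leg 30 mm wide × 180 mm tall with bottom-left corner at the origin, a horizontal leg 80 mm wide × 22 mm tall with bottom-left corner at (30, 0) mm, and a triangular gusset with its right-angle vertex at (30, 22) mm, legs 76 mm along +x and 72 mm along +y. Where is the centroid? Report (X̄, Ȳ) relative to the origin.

vertical leg: A = 30 × 180 = 5400.00, centroid at (15.00, 90.00).
horizontal leg: A = 80 × 22 = 1760.00, centroid at (70.00, 11.00).
gusset: A = ½·76·72 = 2736.00, centroid at (55.33, 46.00).
ΣA = 9896.00 mm²
ΣAX̄ = (5400.00)(15.00) + (1760.00)(70.00) + (2736.00)(55.33) = 355592.00 mm³
ΣAȲ = (5400.00)(90.00) + (1760.00)(11.00) + (2736.00)(46.00) = 631216.00 mm³
X̄ = 355592.00 / 9896.00 = 35.93 mm
Ȳ = 631216.00 / 9896.00 = 63.78 mm

X̄ = 35.93 mm, Ȳ = 63.78 mm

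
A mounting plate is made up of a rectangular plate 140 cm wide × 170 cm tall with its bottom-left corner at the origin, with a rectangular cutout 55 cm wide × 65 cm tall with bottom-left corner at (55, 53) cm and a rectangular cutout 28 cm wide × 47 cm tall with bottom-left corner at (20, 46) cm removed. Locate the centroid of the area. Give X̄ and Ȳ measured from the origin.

plate: A = 140 × 170 = 23800.00, centroid at (70.00, 85.00).
hole 1: A = −(55 × 65) = -3575.00, centroid at (82.50, 85.50).
hole 2: A = −(28 × 47) = -1316.00, centroid at (34.00, 69.50).
ΣA = 18909.00 cm², ΣAX̄ = 1326318.50 cm³, ΣAȲ = 1625875.50 cm³.
X̄ = 1326318.50/18909.00 = 70.14 cm; Ȳ = 1625875.50/18909.00 = 85.98 cm.

X̄ = 70.14 cm, Ȳ = 85.98 cm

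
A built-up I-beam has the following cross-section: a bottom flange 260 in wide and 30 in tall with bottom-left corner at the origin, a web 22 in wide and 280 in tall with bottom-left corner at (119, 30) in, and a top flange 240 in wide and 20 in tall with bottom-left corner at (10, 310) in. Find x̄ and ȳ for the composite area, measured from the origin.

bottom flange: A = 260 × 30 = 7800.00, centroid at (130.00, 15.00).
web: A = 22 × 280 = 6160.00, centroid at (130.00, 170.00).
top flange: A = 240 × 20 = 4800.00, centroid at (130.00, 320.00).
ΣA = 18760.00 in²
ΣAx̄ = (7800.00)(130.00) + (6160.00)(130.00) + (4800.00)(130.00) = 2438800.00 in³
ΣAȳ = (7800.00)(15.00) + (6160.00)(170.00) + (4800.00)(320.00) = 2700200.00 in³
x̄ = 2438800.00 / 18760.00 = 130.00 in
ȳ = 2700200.00 / 18760.00 = 143.93 in

x̄ = 130.00 in, ȳ = 143.93 in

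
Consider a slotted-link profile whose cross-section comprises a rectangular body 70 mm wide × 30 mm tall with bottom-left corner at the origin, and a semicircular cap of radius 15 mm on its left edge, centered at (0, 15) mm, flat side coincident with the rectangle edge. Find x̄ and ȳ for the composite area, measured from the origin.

x̄ = 29.04 mm, ȳ = 15.00 mm

Part | A | x̄ᵢ | ȳᵢ | A·x̄ᵢ | A·ȳᵢ
rectangular body | 2100.00 | 35.00 | 15.00 | 73500.00 | 31500.00
semicircular end | 353.43 | -6.37 | 15.00 | -2250.00 | 5301.44
Σ | 2453.43 |  |  | 71250.00 | 36801.44
x̄ = 71250.00 / 2453.43 = 29.04 mm
ȳ = 36801.44 / 2453.43 = 15.00 mm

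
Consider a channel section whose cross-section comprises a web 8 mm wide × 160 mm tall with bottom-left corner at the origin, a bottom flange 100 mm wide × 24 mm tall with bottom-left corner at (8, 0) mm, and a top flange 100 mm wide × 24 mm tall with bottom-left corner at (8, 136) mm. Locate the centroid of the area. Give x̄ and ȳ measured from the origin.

x̄ = 46.63 mm, ȳ = 80.00 mm

web: A = 8 × 160 = 1280.00, centroid at (4.00, 80.00).
bottom flange: A = 100 × 24 = 2400.00, centroid at (58.00, 12.00).
top flange: A = 100 × 24 = 2400.00, centroid at (58.00, 148.00).
ΣA = 6080.00 mm², ΣAx̄ = 283520.00 mm³, ΣAȳ = 486400.00 mm³.
x̄ = 283520.00/6080.00 = 46.63 mm; ȳ = 486400.00/6080.00 = 80.00 mm.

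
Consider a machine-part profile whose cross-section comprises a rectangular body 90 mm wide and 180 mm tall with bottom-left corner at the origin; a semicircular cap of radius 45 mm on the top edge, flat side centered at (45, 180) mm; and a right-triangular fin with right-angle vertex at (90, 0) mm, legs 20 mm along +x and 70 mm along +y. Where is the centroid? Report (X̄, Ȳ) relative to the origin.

Part | A | x̄ᵢ | ȳᵢ | A·x̄ᵢ | A·ȳᵢ
rectangular body | 16200.00 | 45.00 | 90.00 | 729000.00 | 1458000.00
semicircular top | 3180.86 | 45.00 | 199.10 | 143138.82 | 633305.26
triangular fin | 700.00 | 96.67 | 23.33 | 67666.67 | 16333.33
Σ | 20080.86 |  |  | 939805.48 | 2107638.59
X̄ = 939805.48 / 20080.86 = 46.80 mm
Ȳ = 2107638.59 / 20080.86 = 104.96 mm

X̄ = 46.80 mm, Ȳ = 104.96 mm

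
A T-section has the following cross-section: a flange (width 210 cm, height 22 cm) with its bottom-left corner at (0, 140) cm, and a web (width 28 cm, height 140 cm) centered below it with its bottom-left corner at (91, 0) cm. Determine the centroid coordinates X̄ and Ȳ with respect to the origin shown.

Part | A | x̄ᵢ | ȳᵢ | A·x̄ᵢ | A·ȳᵢ
web | 3920.00 | 105.00 | 70.00 | 411600.00 | 274400.00
flange | 4620.00 | 105.00 | 151.00 | 485100.00 | 697620.00
Σ | 8540.00 |  |  | 896700.00 | 972020.00
X̄ = 896700.00 / 8540.00 = 105.00 cm
Ȳ = 972020.00 / 8540.00 = 113.82 cm

X̄ = 105.00 cm, Ȳ = 113.82 cm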